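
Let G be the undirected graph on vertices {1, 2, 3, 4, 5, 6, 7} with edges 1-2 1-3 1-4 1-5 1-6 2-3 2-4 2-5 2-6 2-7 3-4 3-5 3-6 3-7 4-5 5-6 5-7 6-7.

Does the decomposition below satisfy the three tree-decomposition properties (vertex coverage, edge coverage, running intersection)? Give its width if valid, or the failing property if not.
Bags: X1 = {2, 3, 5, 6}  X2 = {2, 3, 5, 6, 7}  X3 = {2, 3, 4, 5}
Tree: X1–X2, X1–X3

No — vertex 1 appears in no bag.

A tree decomposition must satisfy three properties: every vertex lies in some bag; for every edge, both endpoints lie together in some bag; and for every vertex, the bags containing it form a connected subtree. Here vertex 1 appears in no bag, so the decomposition is invalid.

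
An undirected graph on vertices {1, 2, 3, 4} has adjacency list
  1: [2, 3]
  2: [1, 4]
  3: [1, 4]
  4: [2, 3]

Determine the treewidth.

2

A width-2 tree decomposition is:
Bags: B1 = {1, 3, 4}  B2 = {1, 2, 4}
Tree: B1–B2
Every bag has size at most 3, so the width is 3 − 1 = 2 and tw(G) ≤ 2. For the lower bound, G contains the cycle 4–3–1–2–4, so G is not a forest; only forests have treewidth ≤ 1, hence tw(G) ≥ 2. The upper and lower bounds meet at 2, so that is the treewidth.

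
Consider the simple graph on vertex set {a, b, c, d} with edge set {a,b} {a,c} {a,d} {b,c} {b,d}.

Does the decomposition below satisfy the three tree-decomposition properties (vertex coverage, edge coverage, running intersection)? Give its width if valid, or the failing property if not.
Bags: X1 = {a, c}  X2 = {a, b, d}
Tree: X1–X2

A tree decomposition must satisfy three properties: every vertex lies in some bag; for every edge, both endpoints lie together in some bag; and for every vertex, the bags containing it form a connected subtree. Here edge (b,c) lies in no bag, so the decomposition is invalid.

No — edge (b,c) lies in no bag.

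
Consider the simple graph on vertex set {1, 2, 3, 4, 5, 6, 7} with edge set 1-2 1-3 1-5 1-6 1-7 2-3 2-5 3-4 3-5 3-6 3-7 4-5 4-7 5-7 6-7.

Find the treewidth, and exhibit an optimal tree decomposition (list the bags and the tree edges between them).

Treewidth 3.
One such decomposition:
Bags: B1 = {1, 3, 5, 7}  B2 = {1, 3, 6, 7}  B3 = {3, 4, 5, 7}  B4 = {1, 2, 3, 5}
Tree: B1–B2, B1–B3, B1–B4

Every bag has size at most 4, so the width is 4 − 1 = 3 and tw(G) ≤ 3. On the other hand G contains the 4-clique {1, 2, 3, 5}. A clique must lie in a single bag of any decomposition, so no decomposition can have width below 3. Hence tw(G) = 3 exactly.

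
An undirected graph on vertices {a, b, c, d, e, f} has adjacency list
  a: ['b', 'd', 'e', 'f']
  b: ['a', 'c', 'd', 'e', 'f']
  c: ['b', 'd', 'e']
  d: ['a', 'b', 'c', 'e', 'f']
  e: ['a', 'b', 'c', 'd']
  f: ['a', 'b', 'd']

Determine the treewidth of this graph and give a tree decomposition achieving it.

Treewidth 3.
One such decomposition:
Bags: B1 = {a, b, d, e}  B2 = {a, b, d, f}  B3 = {b, c, d, e}
Tree: B1–B2, B1–B3

Every bag has size at most 4, so the width is 4 − 1 = 3 and tw(G) ≤ 3. On the other hand G contains the 4-clique {b, c, d, e}. A clique must lie in a single bag of any decomposition, so no decomposition can have width below 3. Combining the bounds, tw(G) = 3.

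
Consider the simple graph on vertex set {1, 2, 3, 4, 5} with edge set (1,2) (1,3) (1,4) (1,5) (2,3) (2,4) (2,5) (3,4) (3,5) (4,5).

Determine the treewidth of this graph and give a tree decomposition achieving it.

Treewidth 4.
One optimal decomposition is:
Bags: B1 = {1, 2, 3, 4, 5}
Tree: (single bag)

With just one bag of size 5, the width is 5 − 1 = 4, so tw(G) ≤ 4. On the other hand G contains the 5-clique {1, 2, 3, 4, 5}. A clique must lie in a single bag of any decomposition, so no decomposition can have width below 4. The upper and lower bounds meet at 4, so that is the treewidth.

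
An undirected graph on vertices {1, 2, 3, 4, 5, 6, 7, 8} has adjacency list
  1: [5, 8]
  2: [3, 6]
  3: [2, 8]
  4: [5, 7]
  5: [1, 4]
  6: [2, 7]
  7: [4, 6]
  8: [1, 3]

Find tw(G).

2

A width-2 tree decomposition is:
Bags: B1 = {4, 6, 7}  B2 = {2, 4, 6}  B3 = {2, 3, 4}  B4 = {3, 4, 8}  B5 = {1, 4, 8}  B6 = {1, 4, 5}
Tree: B1–B2, B2–B3, B3–B4, B4–B5, B5–B6
The largest bag has 3 vertices, giving width 2; this decomposition certifies tw(G) ≤ 2. Since 4–7–6–2–3–8–1–5–4 is a cycle in G, G is not acyclic. Forests are exactly the graphs of treewidth ≤ 1, so tw(G) ≥ 2. Therefore the treewidth is 2.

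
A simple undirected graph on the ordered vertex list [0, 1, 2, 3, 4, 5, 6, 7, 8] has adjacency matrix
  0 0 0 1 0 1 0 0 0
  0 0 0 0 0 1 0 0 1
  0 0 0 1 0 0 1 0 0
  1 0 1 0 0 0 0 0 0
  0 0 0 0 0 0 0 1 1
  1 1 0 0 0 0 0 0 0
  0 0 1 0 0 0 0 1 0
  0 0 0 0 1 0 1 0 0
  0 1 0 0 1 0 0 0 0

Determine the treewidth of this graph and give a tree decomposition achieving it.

Each bag holds 3 vertices, so the decomposition has width 2, which upper-bounds the treewidth. For the lower bound, G contains the cycle 7–4–8–1–5–0–3–2–6–7, so G is not a forest; only forests have treewidth ≤ 1, hence tw(G) ≥ 2. Therefore the treewidth is 2.

Treewidth 2.
One such decomposition:
Bags: B1 = {4, 7, 8}  B2 = {1, 7, 8}  B3 = {1, 5, 7}  B4 = {0, 5, 7}  B5 = {0, 3, 7}  B6 = {2, 3, 7}  B7 = {2, 6, 7}
Tree: B1–B2, B2–B3, B3–B4, B4–B5, B5–B6, B6–B7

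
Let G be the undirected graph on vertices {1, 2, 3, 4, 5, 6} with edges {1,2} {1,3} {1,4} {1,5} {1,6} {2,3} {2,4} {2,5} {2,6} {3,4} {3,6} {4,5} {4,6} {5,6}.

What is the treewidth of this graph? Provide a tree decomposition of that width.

Treewidth 4.
One optimal decomposition is:
Bags: B1 = {1, 2, 3, 4, 6}  B2 = {1, 2, 4, 5, 6}
Tree: B1–B2

The largest bag has 5 vertices, giving width 4; this decomposition certifies tw(G) ≤ 4. Conversely, {1, 2, 3, 4, 6} is a clique of size 5, and the vertices of any clique must share a bag in every tree decomposition; so some bag has ≥ 5 vertices and tw(G) ≥ 4. Therefore the treewidth is 4.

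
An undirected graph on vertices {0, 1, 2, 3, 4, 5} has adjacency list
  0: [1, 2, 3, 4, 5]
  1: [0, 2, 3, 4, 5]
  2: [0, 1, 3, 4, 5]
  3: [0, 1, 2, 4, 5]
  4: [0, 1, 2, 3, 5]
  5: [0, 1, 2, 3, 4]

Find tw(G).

A width-5 tree decomposition is:
Bags: B1 = {0, 1, 2, 3, 4, 5}
Tree: (single bag)
With just one bag of size 6, the width is 6 − 1 = 5, so tw(G) ≤ 5. Conversely, {0, 1, 2, 3, 4, 5} is a clique of size 6, and the vertices of any clique must share a bag in every tree decomposition; so some bag has ≥ 6 vertices and tw(G) ≥ 5. Hence tw(G) = 5 exactly.

5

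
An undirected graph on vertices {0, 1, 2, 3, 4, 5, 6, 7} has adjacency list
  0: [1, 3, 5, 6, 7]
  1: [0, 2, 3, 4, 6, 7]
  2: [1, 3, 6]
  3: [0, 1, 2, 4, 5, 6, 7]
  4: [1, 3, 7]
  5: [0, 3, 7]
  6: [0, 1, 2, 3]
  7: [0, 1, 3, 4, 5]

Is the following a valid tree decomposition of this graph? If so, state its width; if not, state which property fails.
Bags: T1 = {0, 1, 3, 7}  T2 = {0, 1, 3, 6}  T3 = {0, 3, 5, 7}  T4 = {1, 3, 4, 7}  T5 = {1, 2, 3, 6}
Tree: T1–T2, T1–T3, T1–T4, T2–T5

Yes; width 3.

Vertex coverage: the bags together contain {0, 1, 2, 3, 4, 5, 6, 7}, the full vertex set. Edge coverage: each edge of G has both endpoints in at least one bag. Running intersection: for every vertex, the bags containing it form a connected subtree. All three properties hold, so this is a valid tree decomposition of width max|bag| − 1 = 3, and hence tw(G) ≤ 3.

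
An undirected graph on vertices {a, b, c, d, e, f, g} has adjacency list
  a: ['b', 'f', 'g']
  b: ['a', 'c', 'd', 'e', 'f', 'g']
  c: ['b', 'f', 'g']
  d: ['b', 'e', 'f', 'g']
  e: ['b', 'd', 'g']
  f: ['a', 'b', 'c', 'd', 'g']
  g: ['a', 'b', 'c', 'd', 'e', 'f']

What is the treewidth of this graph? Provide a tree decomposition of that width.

Treewidth 3.
One optimal decomposition is:
Bags: B1 = {b, d, f, g}  B2 = {a, b, f, g}  B3 = {b, c, f, g}  B4 = {b, d, e, g}
Tree: B1–B2, B1–B3, B1–B4

Every bag has size at most 4, so the width is 4 − 1 = 3 and tw(G) ≤ 3. For the lower bound, the 4 vertices {b, d, e, g} are pairwise adjacent, and any tree decomposition puts a clique entirely inside one bag — forcing width ≥ 3. The upper and lower bounds meet at 3, so that is the treewidth.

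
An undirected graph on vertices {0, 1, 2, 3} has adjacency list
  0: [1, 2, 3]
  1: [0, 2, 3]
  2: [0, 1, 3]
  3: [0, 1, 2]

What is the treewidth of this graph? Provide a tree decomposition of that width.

Treewidth 3.
One such decomposition:
Bags: B1 = {0, 1, 2, 3}
Tree: (single bag)

A single bag containing all 4 vertices is trivially a valid decomposition of width 3. For the lower bound, the 4 vertices {0, 1, 2, 3} are pairwise adjacent, and any tree decomposition puts a clique entirely inside one bag — forcing width ≥ 3. Therefore the treewidth is 3.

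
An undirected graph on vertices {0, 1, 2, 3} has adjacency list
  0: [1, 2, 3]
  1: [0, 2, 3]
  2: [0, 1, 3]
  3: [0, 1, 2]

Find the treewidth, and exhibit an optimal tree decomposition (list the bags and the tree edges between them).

Treewidth 3.
One such decomposition:
Bags: B1 = {0, 1, 2, 3}
Tree: (single bag)

A single bag containing all 4 vertices is trivially a valid decomposition of width 3. Conversely, {0, 1, 2, 3} is a clique of size 4, and the vertices of any clique must share a bag in every tree decomposition; so some bag has ≥ 4 vertices and tw(G) ≥ 3. Therefore the treewidth is 3.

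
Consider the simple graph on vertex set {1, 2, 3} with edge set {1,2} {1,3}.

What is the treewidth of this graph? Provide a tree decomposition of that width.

Treewidth 1.
One optimal decomposition is:
Bags: B1 = {1, 3}  B2 = {1, 2}
Tree: B1–B2

The largest bag has 2 vertices, giving width 1; this decomposition certifies tw(G) ≤ 1. G has an edge, so its treewidth is at least 1. Combining the bounds, tw(G) = 1.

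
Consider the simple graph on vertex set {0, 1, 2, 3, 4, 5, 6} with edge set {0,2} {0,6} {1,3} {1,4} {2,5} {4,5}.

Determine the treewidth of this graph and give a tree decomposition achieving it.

Treewidth 1.
One such decomposition:
Bags: B1 = {2, 5}  B2 = {0, 2}  B3 = {4, 5}  B4 = {1, 4}  B5 = {0, 6}  B6 = {1, 3}
Tree: B1–B2, B1–B3, B3–B4, B2–B5, B4–B6

Every bag has size at most 2, so the width is 2 − 1 = 1 and tw(G) ≤ 1. Since G has at least one edge (e.g. 5–2), it is not an edgeless graph, so tw(G) ≥ 1. The upper and lower bounds meet at 1, so that is the treewidth.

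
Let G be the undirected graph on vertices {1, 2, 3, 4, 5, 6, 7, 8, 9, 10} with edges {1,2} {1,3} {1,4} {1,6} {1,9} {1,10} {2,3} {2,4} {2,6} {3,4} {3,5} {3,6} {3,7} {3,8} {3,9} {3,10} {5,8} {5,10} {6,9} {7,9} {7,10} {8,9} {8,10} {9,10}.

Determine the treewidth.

3

A width-3 tree decomposition is:
Bags: B1 = {3, 7, 9, 10}  B2 = {1, 3, 9, 10}  B3 = {1, 3, 6, 9}  B4 = {1, 2, 3, 6}  B5 = {1, 2, 3, 4}  B6 = {3, 8, 9, 10}  B7 = {3, 5, 8, 10}
Tree: B1–B2, B2–B3, B3–B4, B4–B5, B1–B6, B6–B7
Every bag has size at most 4, so the width is 4 − 1 = 3 and tw(G) ≤ 3. Conversely, {3, 8, 9, 10} is a clique of size 4, and the vertices of any clique must share a bag in every tree decomposition; so some bag has ≥ 4 vertices and tw(G) ≥ 3. Therefore the treewidth is 3.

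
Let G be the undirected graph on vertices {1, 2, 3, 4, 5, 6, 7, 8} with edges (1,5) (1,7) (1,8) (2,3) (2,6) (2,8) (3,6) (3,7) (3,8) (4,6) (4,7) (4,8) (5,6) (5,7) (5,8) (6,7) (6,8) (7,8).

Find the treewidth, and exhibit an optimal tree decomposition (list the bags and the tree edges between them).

Every bag has size at most 4, so the width is 4 − 1 = 3 and tw(G) ≤ 3. For the lower bound, the 4 vertices {1, 5, 7, 8} are pairwise adjacent, and any tree decomposition puts a clique entirely inside one bag — forcing width ≥ 3. Hence tw(G) = 3 exactly.

Treewidth 3.
One optimal decomposition is:
Bags: B1 = {1, 5, 7, 8}  B2 = {5, 6, 7, 8}  B3 = {3, 6, 7, 8}  B4 = {2, 3, 6, 8}  B5 = {4, 6, 7, 8}
Tree: B1–B2, B2–B3, B3–B4, B3–B5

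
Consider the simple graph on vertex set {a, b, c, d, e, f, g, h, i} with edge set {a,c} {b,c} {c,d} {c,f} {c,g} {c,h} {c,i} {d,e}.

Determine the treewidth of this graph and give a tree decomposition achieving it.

Treewidth 1.
One optimal decomposition is:
Bags: B1 = {d, e}  B2 = {c, d}  B3 = {b, c}  B4 = {c, h}  B5 = {a, c}  B6 = {c, i}  B7 = {c, f}  B8 = {c, g}
Tree: B1–B2, B2–B3, B3–B4, B4–B5, B2–B6, B4–B7, B7–B8

Every bag has size at most 2, so the width is 2 − 1 = 1 and tw(G) ≤ 1. Since G has at least one edge (e.g. e–d), it is not an edgeless graph, so tw(G) ≥ 1. The upper and lower bounds meet at 1, so that is the treewidth.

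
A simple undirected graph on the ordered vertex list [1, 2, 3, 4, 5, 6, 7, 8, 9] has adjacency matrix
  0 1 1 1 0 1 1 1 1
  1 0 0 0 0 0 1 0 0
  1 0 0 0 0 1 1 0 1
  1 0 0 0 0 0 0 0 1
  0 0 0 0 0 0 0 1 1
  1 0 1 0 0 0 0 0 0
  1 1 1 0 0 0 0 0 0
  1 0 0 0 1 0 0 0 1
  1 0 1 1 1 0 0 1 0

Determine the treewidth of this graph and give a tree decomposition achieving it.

Treewidth 2.
One such decomposition:
Bags: B1 = {1, 2, 7}  B2 = {1, 3, 7}  B3 = {1, 3, 9}  B4 = {1, 8, 9}  B5 = {1, 4, 9}  B6 = {5, 8, 9}  B7 = {1, 3, 6}
Tree: B1–B2, B2–B3, B3–B4, B3–B5, B4–B6, B2–B7

The largest bag has 3 vertices, giving width 2; this decomposition certifies tw(G) ≤ 2. For the lower bound, the 3 vertices {1, 8, 9} are pairwise adjacent, and any tree decomposition puts a clique entirely inside one bag — forcing width ≥ 2. Hence tw(G) = 2 exactly.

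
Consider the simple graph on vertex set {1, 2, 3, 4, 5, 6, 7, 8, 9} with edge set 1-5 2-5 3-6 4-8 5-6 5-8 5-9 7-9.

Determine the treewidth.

A width-1 tree decomposition is:
Bags: B1 = {5, 9}  B2 = {5, 8}  B3 = {5, 6}  B4 = {4, 8}  B5 = {7, 9}  B6 = {3, 6}  B7 = {1, 5}  B8 = {2, 5}
Tree: B1–B2, B2–B3, B2–B4, B1–B5, B3–B6, B3–B7, B3–B8
The largest bag has 2 vertices, giving width 1; this decomposition certifies tw(G) ≤ 1. Any graph with an edge has treewidth ≥ 1, and G has the edge 9–5. The upper and lower bounds meet at 1, so that is the treewidth.

1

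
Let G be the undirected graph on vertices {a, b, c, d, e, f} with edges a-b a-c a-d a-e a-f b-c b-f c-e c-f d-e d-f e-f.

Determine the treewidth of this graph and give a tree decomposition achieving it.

Treewidth 3.
One optimal decomposition is:
Bags: B1 = {a, c, e, f}  B2 = {a, d, e, f}  B3 = {a, b, c, f}
Tree: B1–B2, B1–B3

Each bag holds 4 vertices, so the decomposition has width 3, which upper-bounds the treewidth. On the other hand G contains the 4-clique {a, d, e, f}. A clique must lie in a single bag of any decomposition, so no decomposition can have width below 3. Therefore the treewidth is 3.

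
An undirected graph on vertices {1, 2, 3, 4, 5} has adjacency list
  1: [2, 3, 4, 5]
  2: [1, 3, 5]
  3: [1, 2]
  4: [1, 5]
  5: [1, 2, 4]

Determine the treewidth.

A width-2 tree decomposition is:
Bags: B1 = {1, 4, 5}  B2 = {1, 2, 5}  B3 = {1, 2, 3}
Tree: B1–B2, B2–B3
Every bag has size at most 3, so the width is 3 − 1 = 2 and tw(G) ≤ 2. Conversely, {1, 2, 3} is a clique of size 3, and the vertices of any clique must share a bag in every tree decomposition; so some bag has ≥ 3 vertices and tw(G) ≥ 2. The upper and lower bounds meet at 2, so that is the treewidth.

2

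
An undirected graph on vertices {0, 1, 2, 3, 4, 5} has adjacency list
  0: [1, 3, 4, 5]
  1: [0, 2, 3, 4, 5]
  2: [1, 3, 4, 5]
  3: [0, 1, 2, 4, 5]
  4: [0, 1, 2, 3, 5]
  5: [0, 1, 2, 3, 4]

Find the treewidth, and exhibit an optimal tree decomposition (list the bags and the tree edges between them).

The largest bag has 5 vertices, giving width 4; this decomposition certifies tw(G) ≤ 4. For the lower bound, the 5 vertices {0, 1, 3, 4, 5} are pairwise adjacent, and any tree decomposition puts a clique entirely inside one bag — forcing width ≥ 4. The upper and lower bounds meet at 4, so that is the treewidth.

Treewidth 4.
One optimal decomposition is:
Bags: B1 = {1, 2, 3, 4, 5}  B2 = {0, 1, 3, 4, 5}
Tree: B1–B2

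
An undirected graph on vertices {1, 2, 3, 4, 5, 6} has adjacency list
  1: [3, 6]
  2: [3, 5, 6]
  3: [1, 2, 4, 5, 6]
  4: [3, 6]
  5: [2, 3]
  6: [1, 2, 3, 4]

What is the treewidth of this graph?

2

A width-2 tree decomposition is:
Bags: B1 = {2, 3, 6}  B2 = {3, 4, 6}  B3 = {2, 3, 5}  B4 = {1, 3, 6}
Tree: B1–B2, B1–B3, B2–B4
Each bag holds 3 vertices, so the decomposition has width 2, which upper-bounds the treewidth. For the lower bound, the 3 vertices {2, 3, 5} are pairwise adjacent, and any tree decomposition puts a clique entirely inside one bag — forcing width ≥ 2. Hence tw(G) = 2 exactly.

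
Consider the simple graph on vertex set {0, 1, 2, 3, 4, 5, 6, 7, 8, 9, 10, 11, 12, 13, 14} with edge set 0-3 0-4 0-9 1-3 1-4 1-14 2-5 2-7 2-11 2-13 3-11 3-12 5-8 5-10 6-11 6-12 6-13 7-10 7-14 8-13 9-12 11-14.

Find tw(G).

A width-3 tree decomposition is:
Bags: B1 = {0, 4, 9, 12}  B2 = {0, 3, 4, 12}  B3 = {1, 3, 4, 12}  B4 = {1, 3, 6, 12}  B5 = {1, 3, 6, 11}  B6 = {1, 6, 11, 14}  B7 = {6, 11, 13, 14}  B8 = {2, 11, 13, 14}  B9 = {2, 7, 13, 14}  B10 = {2, 7, 8, 13}  B11 = {2, 5, 7, 8}  B12 = {5, 7, 8, 10}
Tree: B1–B2, B2–B3, B3–B4, B4–B5, B5–B6, B6–B7, B7–B8, B8–B9, B9–B10, B10–B11, B11–B12
The largest bag has 4 vertices, giving width 3; this decomposition certifies tw(G) ≤ 3. For the lower bound: the 4 vertex sets {0,4,9}, {12}, {3}, {1,6,11,14} are disjoint, each induces a connected subgraph, and every pair is joined by at least one edge of G. Contracting each set to a single vertex therefore yields K_{4} as a minor, and since treewidth is minor-monotone, tw(G) ≥ tw(K_{4}) = 3. Combining the bounds, tw(G) = 3.

3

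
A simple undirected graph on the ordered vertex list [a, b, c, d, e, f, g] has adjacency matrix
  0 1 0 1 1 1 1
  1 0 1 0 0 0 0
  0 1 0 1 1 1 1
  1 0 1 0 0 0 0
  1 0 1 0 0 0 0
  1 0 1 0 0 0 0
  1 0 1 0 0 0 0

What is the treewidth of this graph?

2

A width-2 tree decomposition is:
Bags: B1 = {a, b, c}  B2 = {a, c, e}  B3 = {a, c, f}  B4 = {a, c, g}  B5 = {a, c, d}
Tree: B1–B2, B2–B3, B3–B4, B4–B5
Every bag has size at most 3, so the width is 3 − 1 = 2 and tw(G) ≤ 2. For the lower bound, G contains the cycle c–b–a–e–c, so G is not a forest; only forests have treewidth ≤ 1, hence tw(G) ≥ 2. Therefore the treewidth is 2.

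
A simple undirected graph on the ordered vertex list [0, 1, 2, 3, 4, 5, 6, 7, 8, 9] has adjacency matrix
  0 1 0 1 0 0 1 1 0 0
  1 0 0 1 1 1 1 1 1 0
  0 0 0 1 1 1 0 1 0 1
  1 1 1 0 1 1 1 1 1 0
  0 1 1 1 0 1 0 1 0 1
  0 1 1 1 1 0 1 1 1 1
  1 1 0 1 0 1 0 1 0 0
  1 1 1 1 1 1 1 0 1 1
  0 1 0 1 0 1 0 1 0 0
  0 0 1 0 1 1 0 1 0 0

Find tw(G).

A width-4 tree decomposition is:
Bags: B1 = {2, 4, 5, 7, 9}  B2 = {2, 3, 4, 5, 7}  B3 = {1, 3, 4, 5, 7}  B4 = {1, 3, 5, 6, 7}  B5 = {1, 3, 5, 7, 8}  B6 = {0, 1, 3, 6, 7}
Tree: B1–B2, B2–B3, B3–B4, B3–B5, B4–B6
The largest bag has 5 vertices, giving width 4; this decomposition certifies tw(G) ≤ 4. Conversely, {2, 4, 5, 7, 9} is a clique of size 5, and the vertices of any clique must share a bag in every tree decomposition; so some bag has ≥ 5 vertices and tw(G) ≥ 4. Therefore the treewidth is 4.

4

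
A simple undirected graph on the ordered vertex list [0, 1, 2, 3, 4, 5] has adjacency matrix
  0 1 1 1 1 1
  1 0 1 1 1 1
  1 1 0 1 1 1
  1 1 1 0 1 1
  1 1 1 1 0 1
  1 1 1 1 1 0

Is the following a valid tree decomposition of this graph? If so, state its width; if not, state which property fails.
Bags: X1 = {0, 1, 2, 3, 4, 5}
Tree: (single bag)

Yes; width 5.

Vertex coverage: the bags together contain {0, 1, 2, 3, 4, 5}, the full vertex set. Edge coverage: each edge of G has both endpoints in at least one bag. Running intersection: for every vertex, the bags containing it form a connected subtree. All three properties hold, so this is a valid tree decomposition of width max|bag| − 1 = 5, and hence tw(G) ≤ 5.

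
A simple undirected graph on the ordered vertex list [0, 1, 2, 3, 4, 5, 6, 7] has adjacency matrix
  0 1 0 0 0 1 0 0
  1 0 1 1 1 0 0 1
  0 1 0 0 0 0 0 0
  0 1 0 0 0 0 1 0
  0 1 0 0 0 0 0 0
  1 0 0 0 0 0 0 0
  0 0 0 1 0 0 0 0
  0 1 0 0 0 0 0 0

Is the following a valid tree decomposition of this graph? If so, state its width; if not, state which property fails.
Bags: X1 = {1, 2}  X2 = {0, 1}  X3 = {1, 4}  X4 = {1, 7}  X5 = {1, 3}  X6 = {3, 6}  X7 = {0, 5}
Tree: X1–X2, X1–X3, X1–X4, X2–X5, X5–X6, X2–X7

Yes; width 1.

Checking the three conditions: (i) the bags cover all of {0, 1, 2, 3, 4, 5, 6, 7}; (ii) for each edge, some bag contains both endpoints; (iii) the bags containing any fixed vertex form a subtree. All hold, so the decomposition is valid with width 2 − 1 = 1.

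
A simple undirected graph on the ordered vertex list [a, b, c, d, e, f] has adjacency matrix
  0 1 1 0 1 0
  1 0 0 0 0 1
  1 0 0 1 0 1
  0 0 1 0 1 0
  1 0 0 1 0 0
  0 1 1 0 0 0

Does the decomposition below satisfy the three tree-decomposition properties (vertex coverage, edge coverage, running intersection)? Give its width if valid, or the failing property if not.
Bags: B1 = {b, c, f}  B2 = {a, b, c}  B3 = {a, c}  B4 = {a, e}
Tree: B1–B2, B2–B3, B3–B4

A tree decomposition must satisfy three properties: every vertex lies in some bag; for every edge, both endpoints lie together in some bag; and for every vertex, the bags containing it form a connected subtree. Here vertex d appears in no bag, so the decomposition is invalid.

No — vertex d appears in no bag.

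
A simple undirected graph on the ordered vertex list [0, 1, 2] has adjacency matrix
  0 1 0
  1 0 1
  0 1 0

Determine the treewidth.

1

A width-1 tree decomposition is:
Bags: B1 = {1, 2}  B2 = {0, 1}
Tree: B1–B2
Every bag has size at most 2, so the width is 2 − 1 = 1 and tw(G) ≤ 1. Since G has at least one edge (e.g. 1–2), it is not an edgeless graph, so tw(G) ≥ 1. Therefore the treewidth is 1.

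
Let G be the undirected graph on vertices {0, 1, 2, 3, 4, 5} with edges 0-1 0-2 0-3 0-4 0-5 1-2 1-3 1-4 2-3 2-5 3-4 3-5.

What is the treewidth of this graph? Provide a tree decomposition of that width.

Every bag has size at most 4, so the width is 4 − 1 = 3 and tw(G) ≤ 3. For the lower bound, the 4 vertices {0, 1, 2, 3} are pairwise adjacent, and any tree decomposition puts a clique entirely inside one bag — forcing width ≥ 3. The upper and lower bounds meet at 3, so that is the treewidth.

Treewidth 3.
Bags: B1 = {0, 1, 2, 3}  B2 = {0, 2, 3, 5}  B3 = {0, 1, 3, 4}
Tree: B1–B2, B1–B3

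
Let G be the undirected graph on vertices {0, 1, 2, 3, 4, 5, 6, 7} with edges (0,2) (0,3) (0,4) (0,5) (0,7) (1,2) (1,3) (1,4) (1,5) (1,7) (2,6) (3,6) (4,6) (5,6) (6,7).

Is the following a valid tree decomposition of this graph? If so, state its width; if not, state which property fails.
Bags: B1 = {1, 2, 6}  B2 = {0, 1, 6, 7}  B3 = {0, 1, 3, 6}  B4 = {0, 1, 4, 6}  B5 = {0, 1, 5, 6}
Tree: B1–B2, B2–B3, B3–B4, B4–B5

No — edge (0,2) lies in no bag.

A tree decomposition must satisfy three properties: every vertex lies in some bag; for every edge, both endpoints lie together in some bag; and for every vertex, the bags containing it form a connected subtree. Here edge (0,2) lies in no bag, so the decomposition is invalid.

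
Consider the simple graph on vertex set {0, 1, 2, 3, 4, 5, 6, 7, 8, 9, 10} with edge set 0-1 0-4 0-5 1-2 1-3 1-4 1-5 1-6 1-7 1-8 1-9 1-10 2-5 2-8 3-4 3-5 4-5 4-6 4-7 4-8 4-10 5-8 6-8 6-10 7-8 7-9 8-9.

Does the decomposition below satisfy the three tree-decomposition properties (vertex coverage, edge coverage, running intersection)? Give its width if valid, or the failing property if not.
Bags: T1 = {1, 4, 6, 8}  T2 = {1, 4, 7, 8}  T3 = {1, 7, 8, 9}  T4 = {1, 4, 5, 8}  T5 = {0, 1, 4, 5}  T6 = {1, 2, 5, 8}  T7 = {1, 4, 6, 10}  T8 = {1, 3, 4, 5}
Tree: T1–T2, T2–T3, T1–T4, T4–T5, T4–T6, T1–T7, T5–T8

Vertex coverage: the bags together contain {0, 1, 2, 3, 4, 5, 6, 7, 8, 9, 10}, the full vertex set. Edge coverage: each edge of G has both endpoints in at least one bag. Running intersection: for every vertex, the bags containing it form a connected subtree. All three properties hold, so this is a valid tree decomposition of width max|bag| − 1 = 3, and hence tw(G) ≤ 3.

Yes; width 3.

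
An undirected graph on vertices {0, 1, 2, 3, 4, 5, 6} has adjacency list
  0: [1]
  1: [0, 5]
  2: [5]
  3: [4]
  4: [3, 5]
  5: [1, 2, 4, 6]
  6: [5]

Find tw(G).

A width-1 tree decomposition is:
Bags: B1 = {2, 5}  B2 = {5, 6}  B3 = {1, 5}  B4 = {0, 1}  B5 = {4, 5}  B6 = {3, 4}
Tree: B1–B2, B1–B3, B3–B4, B2–B5, B5–B6
Each bag holds 2 vertices, so the decomposition has width 1, which upper-bounds the treewidth. Since G has at least one edge (e.g. 5–2), it is not an edgeless graph, so tw(G) ≥ 1. Therefore the treewidth is 1.

1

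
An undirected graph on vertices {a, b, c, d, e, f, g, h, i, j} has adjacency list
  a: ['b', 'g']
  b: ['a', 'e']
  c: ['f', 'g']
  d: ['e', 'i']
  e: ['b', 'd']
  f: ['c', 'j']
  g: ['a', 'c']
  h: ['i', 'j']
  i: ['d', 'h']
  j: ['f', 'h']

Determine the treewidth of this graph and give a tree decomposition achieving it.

Treewidth 2.
One such decomposition:
Bags: B1 = {a, b, g}  B2 = {b, c, g}  B3 = {b, c, f}  B4 = {b, f, j}  B5 = {b, h, j}  B6 = {b, h, i}  B7 = {b, d, i}  B8 = {b, d, e}
Tree: B1–B2, B2–B3, B3–B4, B4–B5, B5–B6, B6–B7, B7–B8

Every bag has size at most 3, so the width is 3 − 1 = 2 and tw(G) ≤ 2. Since b–a–g–c–f–j–h–i–d–e–b is a cycle in G, G is not acyclic. Forests are exactly the graphs of treewidth ≤ 1, so tw(G) ≥ 2. The upper and lower bounds meet at 2, so that is the treewidth.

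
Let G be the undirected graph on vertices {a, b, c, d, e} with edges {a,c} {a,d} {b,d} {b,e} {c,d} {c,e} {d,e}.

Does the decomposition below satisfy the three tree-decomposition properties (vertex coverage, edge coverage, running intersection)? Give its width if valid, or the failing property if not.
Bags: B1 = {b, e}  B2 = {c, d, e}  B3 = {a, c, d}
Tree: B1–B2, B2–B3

No — edge (d,b) lies in no bag.

A tree decomposition must satisfy three properties: every vertex lies in some bag; for every edge, both endpoints lie together in some bag; and for every vertex, the bags containing it form a connected subtree. Here edge (d,b) lies in no bag, so the decomposition is invalid.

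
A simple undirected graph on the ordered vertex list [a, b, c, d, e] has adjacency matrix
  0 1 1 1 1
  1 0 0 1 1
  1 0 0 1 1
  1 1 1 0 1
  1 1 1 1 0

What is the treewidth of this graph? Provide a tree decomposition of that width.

Every bag has size at most 4, so the width is 4 − 1 = 3 and tw(G) ≤ 3. Conversely, {a, c, d, e} is a clique of size 4, and the vertices of any clique must share a bag in every tree decomposition; so some bag has ≥ 4 vertices and tw(G) ≥ 3. Hence tw(G) = 3 exactly.

Treewidth 3.
One such decomposition:
Bags: B1 = {a, c, d, e}  B2 = {a, b, d, e}
Tree: B1–B2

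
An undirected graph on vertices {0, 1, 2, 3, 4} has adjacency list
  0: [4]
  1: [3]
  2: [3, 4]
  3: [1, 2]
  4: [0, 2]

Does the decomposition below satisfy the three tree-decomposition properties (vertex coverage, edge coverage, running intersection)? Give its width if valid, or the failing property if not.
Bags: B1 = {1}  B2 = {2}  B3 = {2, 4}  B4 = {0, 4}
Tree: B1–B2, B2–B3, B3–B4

No — vertex 3 appears in no bag.

A tree decomposition must satisfy three properties: every vertex lies in some bag; for every edge, both endpoints lie together in some bag; and for every vertex, the bags containing it form a connected subtree. Here vertex 3 appears in no bag, so the decomposition is invalid.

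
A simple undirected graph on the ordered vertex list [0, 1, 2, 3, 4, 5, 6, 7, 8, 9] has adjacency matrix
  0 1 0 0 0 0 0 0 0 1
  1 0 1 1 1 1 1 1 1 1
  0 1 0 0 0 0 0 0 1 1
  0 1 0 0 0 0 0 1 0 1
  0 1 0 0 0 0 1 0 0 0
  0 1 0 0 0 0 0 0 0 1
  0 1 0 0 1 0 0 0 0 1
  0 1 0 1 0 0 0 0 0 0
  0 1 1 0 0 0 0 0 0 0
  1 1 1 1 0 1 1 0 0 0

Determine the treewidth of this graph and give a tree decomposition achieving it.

Every bag has size at most 3, so the width is 3 − 1 = 2 and tw(G) ≤ 2. For the lower bound, the 3 vertices {1, 2, 8} are pairwise adjacent, and any tree decomposition puts a clique entirely inside one bag — forcing width ≥ 2. Therefore the treewidth is 2.

Treewidth 2.
One optimal decomposition is:
Bags: B1 = {1, 3, 9}  B2 = {1, 2, 9}  B3 = {0, 1, 9}  B4 = {1, 3, 7}  B5 = {1, 2, 8}  B6 = {1, 6, 9}  B7 = {1, 4, 6}  B8 = {1, 5, 9}
Tree: B1–B2, B1–B3, B1–B4, B2–B5, B1–B6, B6–B7, B6–B8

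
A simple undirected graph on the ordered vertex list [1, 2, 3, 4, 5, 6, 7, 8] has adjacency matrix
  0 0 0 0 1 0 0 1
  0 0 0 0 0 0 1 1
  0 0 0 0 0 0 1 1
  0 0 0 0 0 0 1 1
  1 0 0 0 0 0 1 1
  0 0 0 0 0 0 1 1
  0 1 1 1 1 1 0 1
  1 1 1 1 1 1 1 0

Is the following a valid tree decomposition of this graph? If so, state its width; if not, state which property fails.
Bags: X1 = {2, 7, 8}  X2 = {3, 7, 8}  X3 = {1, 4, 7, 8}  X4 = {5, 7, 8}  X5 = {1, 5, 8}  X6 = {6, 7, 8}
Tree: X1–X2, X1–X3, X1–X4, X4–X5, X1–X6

No — bags containing vertex 1 are not connected in the tree.

A tree decomposition must satisfy three properties: every vertex lies in some bag; for every edge, both endpoints lie together in some bag; and for every vertex, the bags containing it form a connected subtree. Here bags containing vertex 1 are not connected in the tree, so the decomposition is invalid.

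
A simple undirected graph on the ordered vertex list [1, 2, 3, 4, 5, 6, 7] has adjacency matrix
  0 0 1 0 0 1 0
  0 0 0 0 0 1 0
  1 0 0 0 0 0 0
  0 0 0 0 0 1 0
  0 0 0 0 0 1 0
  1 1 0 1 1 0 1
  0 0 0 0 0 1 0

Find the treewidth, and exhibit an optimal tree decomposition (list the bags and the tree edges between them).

Treewidth 1.
Bags: B1 = {4, 6}  B2 = {6, 7}  B3 = {2, 6}  B4 = {1, 6}  B5 = {1, 3}  B6 = {5, 6}
Tree: B1–B2, B2–B3, B1–B4, B4–B5, B4–B6

Every bag has size at most 2, so the width is 2 − 1 = 1 and tw(G) ≤ 1. G has an edge, so its treewidth is at least 1. The upper and lower bounds meet at 1, so that is the treewidth.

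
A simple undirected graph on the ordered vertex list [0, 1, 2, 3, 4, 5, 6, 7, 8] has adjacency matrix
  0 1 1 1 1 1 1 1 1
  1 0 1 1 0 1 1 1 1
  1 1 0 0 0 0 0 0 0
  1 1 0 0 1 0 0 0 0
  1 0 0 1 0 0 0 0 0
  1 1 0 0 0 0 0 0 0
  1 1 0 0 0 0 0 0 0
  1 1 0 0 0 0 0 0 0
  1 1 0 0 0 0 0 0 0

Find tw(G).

2

A width-2 tree decomposition is:
Bags: B1 = {0, 1, 8}  B2 = {0, 1, 2}  B3 = {0, 1, 7}  B4 = {0, 1, 3}  B5 = {0, 3, 4}  B6 = {0, 1, 5}  B7 = {0, 1, 6}
Tree: B1–B2, B1–B3, B1–B4, B4–B5, B1–B6, B1–B7
Every bag has size at most 3, so the width is 3 − 1 = 2 and tw(G) ≤ 2. Conversely, {0, 1, 2} is a clique of size 3, and the vertices of any clique must share a bag in every tree decomposition; so some bag has ≥ 3 vertices and tw(G) ≥ 2. Combining the bounds, tw(G) = 2.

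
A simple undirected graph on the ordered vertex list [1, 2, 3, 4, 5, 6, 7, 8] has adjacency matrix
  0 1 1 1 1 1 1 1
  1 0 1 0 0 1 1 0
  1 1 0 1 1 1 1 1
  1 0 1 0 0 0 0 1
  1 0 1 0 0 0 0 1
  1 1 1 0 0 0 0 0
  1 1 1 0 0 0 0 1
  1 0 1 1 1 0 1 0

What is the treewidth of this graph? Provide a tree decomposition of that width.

The largest bag has 4 vertices, giving width 3; this decomposition certifies tw(G) ≤ 3. Conversely, {1, 3, 4, 8} is a clique of size 4, and the vertices of any clique must share a bag in every tree decomposition; so some bag has ≥ 4 vertices and tw(G) ≥ 3. Hence tw(G) = 3 exactly.

Treewidth 3.
One optimal decomposition is:
Bags: B1 = {1, 2, 3, 7}  B2 = {1, 3, 7, 8}  B3 = {1, 3, 5, 8}  B4 = {1, 2, 3, 6}  B5 = {1, 3, 4, 8}
Tree: B1–B2, B2–B3, B1–B4, B2–B5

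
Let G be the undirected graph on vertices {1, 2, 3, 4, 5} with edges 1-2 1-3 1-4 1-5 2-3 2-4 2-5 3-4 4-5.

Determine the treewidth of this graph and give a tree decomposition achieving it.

Every bag has size at most 4, so the width is 4 − 1 = 3 and tw(G) ≤ 3. Conversely, {1, 2, 3, 4} is a clique of size 4, and the vertices of any clique must share a bag in every tree decomposition; so some bag has ≥ 4 vertices and tw(G) ≥ 3. Combining the bounds, tw(G) = 3.

Treewidth 3.
Bags: B1 = {1, 2, 4, 5}  B2 = {1, 2, 3, 4}
Tree: B1–B2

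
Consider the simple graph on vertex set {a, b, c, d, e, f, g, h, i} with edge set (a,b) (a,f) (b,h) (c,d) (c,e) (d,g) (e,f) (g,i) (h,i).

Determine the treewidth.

2

A width-2 tree decomposition is:
Bags: B1 = {b, h, i}  B2 = {b, g, i}  B3 = {b, d, g}  B4 = {b, c, d}  B5 = {b, c, e}  B6 = {b, e, f}  B7 = {a, b, f}
Tree: B1–B2, B2–B3, B3–B4, B4–B5, B5–B6, B6–B7
The largest bag has 3 vertices, giving width 2; this decomposition certifies tw(G) ≤ 2. The edges b–h–i–g–d–c–e–f–a–b form a cycle, so G is not a tree and its treewidth is at least 2. Therefore the treewidth is 2.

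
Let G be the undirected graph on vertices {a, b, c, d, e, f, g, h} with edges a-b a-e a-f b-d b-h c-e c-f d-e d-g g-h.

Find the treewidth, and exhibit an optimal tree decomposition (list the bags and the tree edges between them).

Each bag holds 3 vertices, so the decomposition has width 2, which upper-bounds the treewidth. The edges f–c–e–a–f form a cycle, so G is not a tree and its treewidth is at least 2. The upper and lower bounds meet at 2, so that is the treewidth.

Treewidth 2.
One optimal decomposition is:
Bags: B1 = {a, c, f}  B2 = {a, c, e}  B3 = {a, b, e}  B4 = {b, d, e}  B5 = {b, d, h}  B6 = {d, g, h}
Tree: B1–B2, B2–B3, B3–B4, B4–B5, B5–B6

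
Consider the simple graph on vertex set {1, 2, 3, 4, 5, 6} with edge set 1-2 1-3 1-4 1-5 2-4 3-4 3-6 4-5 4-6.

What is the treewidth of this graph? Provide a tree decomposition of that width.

Treewidth 2.
One such decomposition:
Bags: B1 = {3, 4, 6}  B2 = {1, 3, 4}  B3 = {1, 4, 5}  B4 = {1, 2, 4}
Tree: B1–B2, B2–B3, B3–B4

Every bag has size at most 3, so the width is 3 − 1 = 2 and tw(G) ≤ 2. For the lower bound, the 3 vertices {1, 2, 4} are pairwise adjacent, and any tree decomposition puts a clique entirely inside one bag — forcing width ≥ 2. Hence tw(G) = 2 exactly.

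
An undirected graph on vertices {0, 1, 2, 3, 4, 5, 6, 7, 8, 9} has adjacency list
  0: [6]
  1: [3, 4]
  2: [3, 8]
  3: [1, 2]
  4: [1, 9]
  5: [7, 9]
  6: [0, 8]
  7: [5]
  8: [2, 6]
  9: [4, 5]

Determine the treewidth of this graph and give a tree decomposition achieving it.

The largest bag has 2 vertices, giving width 1; this decomposition certifies tw(G) ≤ 1. Any graph with an edge has treewidth ≥ 1, and G has the edge 0–6. Combining the bounds, tw(G) = 1.

Treewidth 1.
One optimal decomposition is:
Bags: B1 = {0, 6}  B2 = {6, 8}  B3 = {2, 8}  B4 = {2, 3}  B5 = {1, 3}  B6 = {1, 4}  B7 = {4, 9}  B8 = {5, 9}  B9 = {5, 7}
Tree: B1–B2, B2–B3, B3–B4, B4–B5, B5–B6, B6–B7, B7–B8, B8–B9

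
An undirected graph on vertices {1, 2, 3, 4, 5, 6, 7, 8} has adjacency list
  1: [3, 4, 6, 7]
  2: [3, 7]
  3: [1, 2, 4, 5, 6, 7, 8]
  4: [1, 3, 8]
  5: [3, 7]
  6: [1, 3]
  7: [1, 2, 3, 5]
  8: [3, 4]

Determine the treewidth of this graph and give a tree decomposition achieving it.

Each bag holds 3 vertices, so the decomposition has width 2, which upper-bounds the treewidth. On the other hand G contains the 3-clique {3, 4, 8}. A clique must lie in a single bag of any decomposition, so no decomposition can have width below 2. Therefore the treewidth is 2.

Treewidth 2.
One optimal decomposition is:
Bags: B1 = {1, 3, 7}  B2 = {1, 3, 4}  B3 = {1, 3, 6}  B4 = {3, 5, 7}  B5 = {3, 4, 8}  B6 = {2, 3, 7}
Tree: B1–B2, B1–B3, B1–B4, B2–B5, B4–B6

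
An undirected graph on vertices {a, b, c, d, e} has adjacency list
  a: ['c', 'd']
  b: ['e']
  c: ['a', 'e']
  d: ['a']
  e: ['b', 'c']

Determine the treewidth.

A width-1 tree decomposition is:
Bags: B1 = {a, d}  B2 = {a, c}  B3 = {c, e}  B4 = {b, e}
Tree: B1–B2, B2–B3, B3–B4
Each bag holds 2 vertices, so the decomposition has width 1, which upper-bounds the treewidth. Since G has at least one edge (e.g. d–a), it is not an edgeless graph, so tw(G) ≥ 1. Combining the bounds, tw(G) = 1.

1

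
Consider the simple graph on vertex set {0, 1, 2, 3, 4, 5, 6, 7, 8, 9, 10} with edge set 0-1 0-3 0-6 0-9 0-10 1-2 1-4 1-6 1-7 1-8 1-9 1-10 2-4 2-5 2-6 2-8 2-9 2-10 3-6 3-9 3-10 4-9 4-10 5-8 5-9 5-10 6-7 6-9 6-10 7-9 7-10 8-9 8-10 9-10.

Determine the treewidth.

A width-4 tree decomposition is:
Bags: B1 = {1, 2, 6, 9, 10}  B2 = {0, 1, 6, 9, 10}  B3 = {1, 2, 8, 9, 10}  B4 = {1, 2, 4, 9, 10}  B5 = {0, 3, 6, 9, 10}  B6 = {2, 5, 8, 9, 10}  B7 = {1, 6, 7, 9, 10}
Tree: B1–B2, B1–B3, B3–B4, B2–B5, B3–B6, B2–B7
Each bag holds 5 vertices, so the decomposition has width 4, which upper-bounds the treewidth. For the lower bound, the 5 vertices {0, 1, 6, 9, 10} are pairwise adjacent, and any tree decomposition puts a clique entirely inside one bag — forcing width ≥ 4. Hence tw(G) = 4 exactly.

4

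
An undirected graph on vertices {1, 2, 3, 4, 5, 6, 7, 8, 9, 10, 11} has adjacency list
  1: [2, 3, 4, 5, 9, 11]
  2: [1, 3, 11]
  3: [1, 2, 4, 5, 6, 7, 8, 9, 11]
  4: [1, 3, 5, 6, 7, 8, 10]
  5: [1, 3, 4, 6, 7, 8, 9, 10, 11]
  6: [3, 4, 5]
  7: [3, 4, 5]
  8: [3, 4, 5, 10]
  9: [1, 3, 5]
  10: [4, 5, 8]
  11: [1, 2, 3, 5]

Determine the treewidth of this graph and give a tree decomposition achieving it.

Treewidth 3.
One optimal decomposition is:
Bags: B1 = {1, 3, 5, 9}  B2 = {1, 3, 4, 5}  B3 = {1, 3, 5, 11}  B4 = {3, 4, 5, 6}  B5 = {3, 4, 5, 8}  B6 = {1, 2, 3, 11}  B7 = {3, 4, 5, 7}  B8 = {4, 5, 8, 10}
Tree: B1–B2, B2–B3, B2–B4, B2–B5, B3–B6, B2–B7, B5–B8

Each bag holds 4 vertices, so the decomposition has width 3, which upper-bounds the treewidth. For the lower bound, the 4 vertices {4, 5, 8, 10} are pairwise adjacent, and any tree decomposition puts a clique entirely inside one bag — forcing width ≥ 3. Therefore the treewidth is 3.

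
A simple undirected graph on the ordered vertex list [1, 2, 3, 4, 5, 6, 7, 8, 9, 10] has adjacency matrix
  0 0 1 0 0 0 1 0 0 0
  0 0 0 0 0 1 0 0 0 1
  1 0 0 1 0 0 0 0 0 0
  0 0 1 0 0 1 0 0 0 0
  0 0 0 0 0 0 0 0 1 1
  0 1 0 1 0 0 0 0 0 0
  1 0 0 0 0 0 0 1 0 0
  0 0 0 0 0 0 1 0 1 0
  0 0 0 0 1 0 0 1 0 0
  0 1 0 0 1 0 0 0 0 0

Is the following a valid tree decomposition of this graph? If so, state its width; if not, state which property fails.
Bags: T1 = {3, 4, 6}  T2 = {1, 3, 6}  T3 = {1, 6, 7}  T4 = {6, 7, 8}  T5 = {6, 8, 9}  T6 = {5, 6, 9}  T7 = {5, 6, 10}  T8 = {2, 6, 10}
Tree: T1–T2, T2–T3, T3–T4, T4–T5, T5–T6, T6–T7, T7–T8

Yes; width 2.

Every vertex of G appears in some bag (union = {1, 2, 3, 4, 5, 6, 7, 8, 9, 10}); every edge is covered by a bag; and for each vertex v the set of bags containing v is connected in the bag tree. The decomposition is therefore valid. The largest bag has 3 vertices, so the width is 2.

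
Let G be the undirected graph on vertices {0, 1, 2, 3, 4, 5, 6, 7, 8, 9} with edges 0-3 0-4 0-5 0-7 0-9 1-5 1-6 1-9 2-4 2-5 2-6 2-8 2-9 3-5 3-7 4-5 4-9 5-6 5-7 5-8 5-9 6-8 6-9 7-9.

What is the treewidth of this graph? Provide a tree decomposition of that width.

Every bag has size at most 4, so the width is 4 − 1 = 3 and tw(G) ≤ 3. On the other hand G contains the 4-clique {2, 5, 6, 8}. A clique must lie in a single bag of any decomposition, so no decomposition can have width below 3. Therefore the treewidth is 3.

Treewidth 3.
One such decomposition:
Bags: B1 = {0, 4, 5, 9}  B2 = {2, 4, 5, 9}  B3 = {2, 5, 6, 9}  B4 = {0, 5, 7, 9}  B5 = {2, 5, 6, 8}  B6 = {1, 5, 6, 9}  B7 = {0, 3, 5, 7}
Tree: B1–B2, B2–B3, B1–B4, B3–B5, B3–B6, B4–B7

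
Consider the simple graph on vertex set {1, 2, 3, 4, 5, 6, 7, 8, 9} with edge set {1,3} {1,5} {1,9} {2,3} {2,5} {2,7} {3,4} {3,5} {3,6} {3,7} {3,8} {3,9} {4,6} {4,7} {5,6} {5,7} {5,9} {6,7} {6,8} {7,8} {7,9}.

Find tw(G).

3

A width-3 tree decomposition is:
Bags: B1 = {3, 5, 6, 7}  B2 = {2, 3, 5, 7}  B3 = {3, 5, 7, 9}  B4 = {3, 6, 7, 8}  B5 = {1, 3, 5, 9}  B6 = {3, 4, 6, 7}
Tree: B1–B2, B2–B3, B1–B4, B3–B5, B1–B6
Each bag holds 4 vertices, so the decomposition has width 3, which upper-bounds the treewidth. For the lower bound, the 4 vertices {1, 3, 5, 9} are pairwise adjacent, and any tree decomposition puts a clique entirely inside one bag — forcing width ≥ 3. The upper and lower bounds meet at 3, so that is the treewidth.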